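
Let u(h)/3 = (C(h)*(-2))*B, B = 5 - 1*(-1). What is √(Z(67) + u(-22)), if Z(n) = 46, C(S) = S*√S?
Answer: √(46 + 792*I*√22) ≈ 43.365 + 42.832*I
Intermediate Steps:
C(S) = S^(3/2)
B = 6 (B = 5 + 1 = 6)
u(h) = -36*h^(3/2) (u(h) = 3*((h^(3/2)*(-2))*6) = 3*(-2*h^(3/2)*6) = 3*(-12*h^(3/2)) = -36*h^(3/2))
√(Z(67) + u(-22)) = √(46 - (-792)*I*√22) = √(46 + 792*I*√22)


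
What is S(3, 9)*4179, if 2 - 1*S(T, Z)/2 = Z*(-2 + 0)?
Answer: 167160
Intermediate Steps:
S(T, Z) = 4 + 4*Z (S(T, Z) = 4 - 2*Z*(-2 + 0) = 4 - 2*Z*(-2) = 4 - (-4)*Z = 4 + 4*Z)
S(3, 9)*4179 = (4 + 4*9)*4179 = (4 + 36)*4179 = 40*4179 = 167160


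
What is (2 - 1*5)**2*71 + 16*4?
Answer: 703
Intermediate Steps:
(2 - 1*5)**2*71 + 16*4 = (2 - 5)**2*71 + 64 = (-3)**2*71 + 64 = 9*71 + 64 = 639 + 64 = 703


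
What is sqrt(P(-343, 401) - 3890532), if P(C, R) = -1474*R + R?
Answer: I*sqrt(4481205) ≈ 2116.9*I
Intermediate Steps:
P(C, R) = -1473*R
sqrt(P(-343, 401) - 3890532) = sqrt(-1473*401 - 3890532) = sqrt(-590673 - 3890532) = sqrt(-4481205) = I*sqrt(4481205)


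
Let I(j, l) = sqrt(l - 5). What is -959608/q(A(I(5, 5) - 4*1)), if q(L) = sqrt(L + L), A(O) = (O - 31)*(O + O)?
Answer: -239902*sqrt(35)/35 ≈ -40551.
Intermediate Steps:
I(j, l) = sqrt(-5 + l)
A(O) = 2*O*(-31 + O) (A(O) = (-31 + O)*(2*O) = 2*O*(-31 + O))
q(L) = sqrt(2)*sqrt(L) (q(L) = sqrt(2*L) = sqrt(2)*sqrt(L))
-959608/q(A(I(5, 5) - 4*1)) = -959608*1/(2*sqrt(4 - sqrt(-5 + 5))*sqrt(35 - sqrt(-5 + 5))) = -959608*1/(2*sqrt(4 - sqrt(0))*sqrt(35 + 0)) = -959608*sqrt(35)/140 = -239902*sqrt(35)/35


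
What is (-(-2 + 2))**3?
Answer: 0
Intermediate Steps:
(-(-2 + 2))**3 = (-1*0)**3 = 0**3 = 0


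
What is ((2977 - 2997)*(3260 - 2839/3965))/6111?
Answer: -17230748/1615341 ≈ -10.667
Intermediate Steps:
((2977 - 2997)*(3260 - 2839/3965))/6111 = -20*(3260 - 2839*1/3965)*(1/6111) = -20*(3260 - 2839/3965)*(1/6111) = -20*12923061/3965*(1/6111) = -51692244/793*1/6111 = -17230748/1615341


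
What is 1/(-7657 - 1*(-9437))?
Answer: 1/1780 ≈ 0.00056180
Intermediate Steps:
1/(-7657 - 1*(-9437)) = 1/(-7657 + 9437) = 1/1780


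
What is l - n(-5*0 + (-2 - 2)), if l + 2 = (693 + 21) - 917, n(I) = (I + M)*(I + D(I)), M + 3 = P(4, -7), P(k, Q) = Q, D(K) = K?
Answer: -317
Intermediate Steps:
M = -10 (M = -3 - 7 = -10)
n(I) = 2*I*(-10 + I) (n(I) = (I - 10)*(I + I) = (-10 + I)*(2*I) = 2*I*(-10 + I))
l = -205 (l = -2 + ((693 + 21) - 917) = -2 + (714 - 917) = -2 - 203 = -205)
l - n(-5*0 + (-2 - 2)) = -205 - 2*(-5*0 + (-2 - 2))*(-10 + (-5*0 + (-2 - 2))) = -205 - 2*(0 - 4)*(-10 + (0 - 4)) = -205 - 2*(-4)*(-10 - 4) = -205 - 2*(-4)*(-14) = -205 - 1*112 = -205 - 112 = -317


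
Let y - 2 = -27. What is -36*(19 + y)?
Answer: 216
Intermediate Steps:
y = -25 (y = 2 - 27 = -25)
-36*(19 + y) = -36*(19 - 25) = -36*(-6) = 216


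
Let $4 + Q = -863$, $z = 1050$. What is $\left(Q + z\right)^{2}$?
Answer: $33489$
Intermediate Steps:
$Q = -867$ ($Q = -4 - 863 = -867$)
$\left(Q + z\right)^{2} = \left(-867 + 1050\right)^{2} = 183^{2} = 33489$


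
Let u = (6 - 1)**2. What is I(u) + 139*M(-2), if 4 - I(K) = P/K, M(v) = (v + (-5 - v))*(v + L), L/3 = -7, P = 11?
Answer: 399714/25 ≈ 15989.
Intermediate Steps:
L = -21 (L = 3*(-7) = -21)
M(v) = 105 - 5*v (M(v) = (v + (-5 - v))*(v - 21) = -5*(-21 + v) = 105 - 5*v)
u = 25 (u = 5**2 = 25)
I(K) = 4 - 11/K
I(u) + 139*M(-2) = (4 - 11/25) + 139*(105 - 5*(-2)) = (4 - 11*1/25) + 139*(105 + 10) = (4 - 11/25) + 139*115 = 89/25 + 15985 = 399714/25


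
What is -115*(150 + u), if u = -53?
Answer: -11155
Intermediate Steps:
-115*(150 + u) = -115*(150 - 53) = -115*97 = -11155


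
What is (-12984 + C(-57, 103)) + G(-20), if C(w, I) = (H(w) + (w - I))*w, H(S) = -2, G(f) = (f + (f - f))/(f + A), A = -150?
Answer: -63748/17 ≈ -3749.9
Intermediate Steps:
G(f) = f/(-150 + f) (G(f) = (f + (f - f))/(f - 150) = (f + 0)/(-150 + f) = f/(-150 + f))
C(w, I) = w*(-2 + w - I) (C(w, I) = (-2 + (w - I))*w = (-2 + w - I)*w = w*(-2 + w - I))
(-12984 + C(-57, 103)) + G(-20) = (-12984 - 57*(-2 - 57 - 1*103)) - 20/(-150 - 20) = (-12984 - 57*(-2 - 57 - 103)) - 20/(-170) = (-12984 - 57*(-162)) - 20*(-1/170) = (-12984 + 9234) + 2/17 = -3750 + 2/17 = -63748/17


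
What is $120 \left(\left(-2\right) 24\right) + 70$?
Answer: $-5690$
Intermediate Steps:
$120 \left(\left(-2\right) 24\right) + 70 = 120 \left(-48\right) + 70 = -5760 + 70 = -5690$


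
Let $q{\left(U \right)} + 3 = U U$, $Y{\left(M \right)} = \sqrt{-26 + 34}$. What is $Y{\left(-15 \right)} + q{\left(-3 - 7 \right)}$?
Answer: $97 + 2 \sqrt{2} \approx 99.828$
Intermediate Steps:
$Y{\left(M \right)} = 2 \sqrt{2}$ ($Y{\left(M \right)} = \sqrt{8} = 2 \sqrt{2}$)
$q{\left(U \right)} = -3 + U^{2}$ ($q{\left(U \right)} = -3 + U U = -3 + U^{2}$)
$Y{\left(-15 \right)} + q{\left(-3 - 7 \right)} = 2 \sqrt{2} - \left(3 - \left(-3 - 7\right)^{2}\right) = 2 \sqrt{2} - \left(3 - \left(-10\right)^{2}\right) = 2 \sqrt{2} + \left(-3 + 100\right) = 2 \sqrt{2} + 97 = 97 + 2 \sqrt{2}$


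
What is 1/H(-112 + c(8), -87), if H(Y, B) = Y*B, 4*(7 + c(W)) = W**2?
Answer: 1/8961 ≈ 0.00011159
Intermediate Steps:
c(W) = -7 + W**2/4
H(Y, B) = B*Y
1/H(-112 + c(8), -87) = 1/(-87*(-112 + (-7 + (1/4)*8**2))) = 1/(-87*(-112 + (-7 + (1/4)*64))) = 1/(-87*(-112 + (-7 + 16))) = 1/(-87*(-112 + 9)) = 1/(-87*(-103)) = 1/8961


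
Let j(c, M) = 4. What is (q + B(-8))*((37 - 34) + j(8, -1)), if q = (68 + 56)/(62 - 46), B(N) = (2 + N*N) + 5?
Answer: 2205/4 ≈ 551.25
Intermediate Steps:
B(N) = 7 + N² (B(N) = (2 + N²) + 5 = 7 + N²)
q = 31/4 (q = 124/16 = 124*(1/16) = 31/4 ≈ 7.7500)
(q + B(-8))*((37 - 34) + j(8, -1)) = (31/4 + (7 + (-8)²))*((37 - 34) + 4) = (31/4 + (7 + 64))*(3 + 4) = (31/4 + 71)*7 = (315/4)*7 = 2205/4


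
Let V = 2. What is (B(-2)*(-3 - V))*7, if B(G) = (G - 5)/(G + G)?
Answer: -245/4 ≈ -61.250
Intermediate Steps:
B(G) = (-5 + G)/(2*G) (B(G) = (-5 + G)/((2*G)) = (-5 + G)*(1/(2*G)) = (-5 + G)/(2*G))
(B(-2)*(-3 - V))*7 = (((½)*(-5 - 2)/(-2))*(-3 - 1*2))*7 = (((½)*(-½)*(-7))*(-3 - 2))*7 = ((7/4)*(-5))*7 = -35/4*7 = -245/4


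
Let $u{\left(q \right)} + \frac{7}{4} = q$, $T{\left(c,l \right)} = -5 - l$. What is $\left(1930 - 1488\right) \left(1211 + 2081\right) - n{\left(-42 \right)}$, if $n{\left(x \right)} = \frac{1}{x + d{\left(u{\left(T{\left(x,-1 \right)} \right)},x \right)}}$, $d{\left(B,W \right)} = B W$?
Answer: $\frac{580570534}{399} \approx 1.4551 \cdot 10^{6}$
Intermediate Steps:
$u{\left(q \right)} = - \frac{7}{4} + q$
$n{\left(x \right)} = - \frac{4}{19 x}$ ($n{\left(x \right)} = \frac{1}{x + \left(- \frac{7}{4} - 4\right) x} = \frac{1}{x - \frac{23 x}{4}} = \frac{1}{\left(- \frac{19}{4}\right) x} = - \frac{4}{19 x}$)
$\left(1930 - 1488\right) \left(1211 + 2081\right) - n{\left(-42 \right)} = \left(1930 - 1488\right) \left(1211 + 2081\right) - - \frac{4}{19 \left(-42\right)} = 442 \cdot 3292 - \left(- \frac{4}{19}\right) \left(- \frac{1}{42}\right) = 1455064 - \frac{2}{399} = \frac{580570534}{399}$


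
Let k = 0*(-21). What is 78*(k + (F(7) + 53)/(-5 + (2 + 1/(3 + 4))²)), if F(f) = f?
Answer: -11466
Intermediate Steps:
k = 0
78*(k + (F(7) + 53)/(-5 + (2 + 1/(3 + 4))²)) = 78*(0 + (7 + 53)/(-5 + (2 + 1/(3 + 4))²)) = 78*(0 + 60/(-5 + (2 + 1/7)²)) = 78*(0 + 60/(-5 + (2 + ⅐)²)) = 78*(0 + 60/(-5 + (15/7)²)) = 78*(0 + 60/(-5 + 225/49)) = 78*(0 + 60/(-20/49)) = 78*(0 + 60*(-49/20)) = 78*(0 - 147) = 78*(-147) = -11466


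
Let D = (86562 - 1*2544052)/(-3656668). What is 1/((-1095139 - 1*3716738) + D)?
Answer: -1828334/8797717094173 ≈ -2.0782e-7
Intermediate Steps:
D = 1228745/1828334 (D = (86562 - 2544052)*(-1/3656668) = -2457490*(-1/3656668) = 1228745/1828334 ≈ 0.67206)
1/((-1095139 - 1*3716738) + D) = 1/((-1095139 - 1*3716738) + 1228745/1828334) = 1/((-1095139 - 3716738) + 1228745/1828334) = 1/(-4811877 + 1228745/1828334) = 1/(-8797717094173/1828334) = -1828334/8797717094173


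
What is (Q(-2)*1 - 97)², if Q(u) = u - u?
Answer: 9409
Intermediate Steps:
Q(u) = 0
(Q(-2)*1 - 97)² = (0*1 - 97)² = (0 - 97)² = (-97)² = 9409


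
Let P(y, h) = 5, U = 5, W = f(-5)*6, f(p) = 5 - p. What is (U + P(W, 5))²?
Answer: 100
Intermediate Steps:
W = 60 (W = (5 - 1*(-5))*6 = (5 + 5)*6 = 10*6 = 60)
(U + P(W, 5))² = (5 + 5)² = 10² = 100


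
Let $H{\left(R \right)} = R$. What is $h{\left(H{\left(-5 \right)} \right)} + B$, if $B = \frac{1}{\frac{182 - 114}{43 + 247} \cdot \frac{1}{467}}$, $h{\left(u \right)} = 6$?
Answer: $\frac{67919}{34} \approx 1997.6$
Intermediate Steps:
$B = \frac{67715}{34}$ ($B = \frac{1}{\frac{68}{290} \cdot \frac{1}{467}} = \frac{1}{68 \cdot \frac{1}{290} \cdot \frac{1}{467}} = \frac{1}{\frac{34}{145} \cdot \frac{1}{467}} = \frac{1}{\frac{34}{67715}} = \frac{67715}{34} \approx 1991.6$)
$h{\left(H{\left(-5 \right)} \right)} + B = 6 + \frac{67715}{34} = \frac{67919}{34}$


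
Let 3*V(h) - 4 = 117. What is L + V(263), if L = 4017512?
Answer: 12052657/3 ≈ 4.0176e+6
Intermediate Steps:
V(h) = 121/3 (V(h) = 4/3 + (⅓)*117 = 4/3 + 39 = 121/3)
L + V(263) = 4017512 + 121/3 = 12052657/3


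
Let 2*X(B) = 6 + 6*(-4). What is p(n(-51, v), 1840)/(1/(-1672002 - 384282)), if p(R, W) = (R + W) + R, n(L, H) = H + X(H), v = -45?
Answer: -3561483888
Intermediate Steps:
X(B) = -9 (X(B) = (6 + 6*(-4))/2 = (6 - 24)/2 = (½)*(-18) = -9)
n(L, H) = -9 + H (n(L, H) = H - 9 = -9 + H)
p(R, W) = W + 2*R
p(n(-51, v), 1840)/(1/(-1672002 - 384282)) = (1840 + 2*(-9 - 45))/(1/(-1672002 - 384282)) = (1840 + 2*(-54))/(1/(-2056284)) = (1840 - 108)/(-1/2056284) = 1732*(-2056284) = -3561483888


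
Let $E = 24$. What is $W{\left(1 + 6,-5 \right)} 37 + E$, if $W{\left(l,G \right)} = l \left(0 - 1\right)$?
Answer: $-235$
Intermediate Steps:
$W{\left(l,G \right)} = - l$ ($W{\left(l,G \right)} = l \left(-1\right) = - l$)
$W{\left(1 + 6,-5 \right)} 37 + E = - (1 + 6) 37 + 24 = \left(-1\right) 7 \cdot 37 + 24 = \left(-7\right) 37 + 24 = -259 + 24 = -235$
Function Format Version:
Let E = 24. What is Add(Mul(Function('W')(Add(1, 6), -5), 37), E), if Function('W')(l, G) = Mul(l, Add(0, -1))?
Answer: -235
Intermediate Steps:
Function('W')(l, G) = Mul(-1, l) (Function('W')(l, G) = Mul(l, -1) = Mul(-1, l))
Add(Mul(Function('W')(Add(1, 6), -5), 37), E) = Add(Mul(Mul(-1, Add(1, 6)), 37), 24) = Add(Mul(Mul(-1, 7), 37), 24) = Add(Mul(-7, 37), 24) = Add(-259, 24) = -235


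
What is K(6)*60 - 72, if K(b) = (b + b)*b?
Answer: 4248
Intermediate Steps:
K(b) = 2*b**2 (K(b) = (2*b)*b = 2*b**2)
K(6)*60 - 72 = (2*6**2)*60 - 72 = (2*36)*60 - 72 = 72*60 - 72 = 4320 - 72 = 4248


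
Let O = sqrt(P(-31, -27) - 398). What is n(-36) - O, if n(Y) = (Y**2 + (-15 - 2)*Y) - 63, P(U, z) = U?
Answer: 1845 - I*sqrt(429) ≈ 1845.0 - 20.712*I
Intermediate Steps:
n(Y) = -63 + Y**2 - 17*Y (n(Y) = (Y**2 - 17*Y) - 63 = -63 + Y**2 - 17*Y)
O = I*sqrt(429) (O = sqrt(-31 - 398) = sqrt(-429) = I*sqrt(429) ≈ 20.712*I)
n(-36) - O = (-63 + (-36)**2 - 17*(-36)) - I*sqrt(429) = (-63 + 1296 + 612) - I*sqrt(429) = 1845 - I*sqrt(429)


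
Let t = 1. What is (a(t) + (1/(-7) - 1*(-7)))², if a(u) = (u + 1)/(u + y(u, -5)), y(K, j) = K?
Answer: 3025/49 ≈ 61.735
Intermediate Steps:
a(u) = (1 + u)/(2*u) (a(u) = (u + 1)/(u + u) = (1 + u)/((2*u)) = (1 + u)*(1/(2*u)) = (1 + u)/(2*u))
(a(t) + (1/(-7) - 1*(-7)))² = ((½)*(1 + 1)/1 + (1/(-7) - 1*(-7)))² = ((½)*1*2 + (-⅐ + 7))² = (1 + 48/7)² = (55/7)² = 3025/49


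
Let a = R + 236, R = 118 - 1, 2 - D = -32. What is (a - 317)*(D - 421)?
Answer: -13932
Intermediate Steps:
D = 34 (D = 2 - 1*(-32) = 2 + 32 = 34)
R = 117
a = 353 (a = 117 + 236 = 353)
(a - 317)*(D - 421) = (353 - 317)*(34 - 421) = 36*(-387) = -13932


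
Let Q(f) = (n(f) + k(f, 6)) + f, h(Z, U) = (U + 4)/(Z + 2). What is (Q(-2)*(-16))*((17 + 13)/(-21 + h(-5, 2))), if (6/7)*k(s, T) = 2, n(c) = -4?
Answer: -1760/23 ≈ -76.522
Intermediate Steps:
k(s, T) = 7/3 (k(s, T) = (7/6)*2 = 7/3)
h(Z, U) = (4 + U)/(2 + Z)
Q(f) = -5/3 + f (Q(f) = (-4 + 7/3) + f = -5/3 + f)
(Q(-2)*(-16))*((17 + 13)/(-21 + h(-5, 2))) = ((-5/3 - 2)*(-16))*((17 + 13)/(-21 + (4 + 2)/(2 - 5))) = (-11/3*(-16))*(30/(-21 + 6/(-3))) = 176*(30/(-21 - ⅓*6))/3 = 176*(30/(-21 - 2))/3 = 176*(30/(-23))/3 = 176*(30*(-1/23))/3 = (176/3)*(-30/23) = -1760/23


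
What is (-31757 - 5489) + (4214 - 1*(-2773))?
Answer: -30259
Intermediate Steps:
(-31757 - 5489) + (4214 - 1*(-2773)) = -37246 + (4214 + 2773) = -37246 + 6987 = -30259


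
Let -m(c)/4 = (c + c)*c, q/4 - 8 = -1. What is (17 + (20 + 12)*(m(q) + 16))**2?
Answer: 40070030625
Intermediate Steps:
q = 28 (q = 32 + 4*(-1) = 32 - 4 = 28)
m(c) = -8*c**2 (m(c) = -4*(c + c)*c = -4*2*c*c = -8*c**2)
(17 + (20 + 12)*(m(q) + 16))**2 = (17 + (20 + 12)*(-8*28**2 + 16))**2 = (17 + 32*(-8*784 + 16))**2 = (17 + 32*(-6272 + 16))**2 = (17 + 32*(-6256))**2 = (17 - 200192)**2 = (-200175)**2 = 40070030625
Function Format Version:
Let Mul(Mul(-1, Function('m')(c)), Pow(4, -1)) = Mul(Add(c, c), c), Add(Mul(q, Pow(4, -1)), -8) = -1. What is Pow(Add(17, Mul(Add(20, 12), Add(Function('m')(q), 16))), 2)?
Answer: 40070030625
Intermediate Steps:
q = 28 (q = Add(32, Mul(4, -1)) = Add(32, -4) = 28)
Function('m')(c) = Mul(-8, Pow(c, 2)) (Function('m')(c) = Mul(-4, Mul(Add(c, c), c)) = Mul(-4, Mul(Mul(2, c), c)) = Mul(-4, Mul(2, Pow(c, 2))) = Mul(-8, Pow(c, 2)))
Pow(Add(17, Mul(Add(20, 12), Add(Function('m')(q), 16))), 2) = Pow(Add(17, Mul(Add(20, 12), Add(Mul(-8, Pow(28, 2)), 16))), 2) = Pow(Add(17, Mul(32, Add(Mul(-8, 784), 16))), 2) = Pow(Add(17, Mul(32, Add(-6272, 16))), 2) = Pow(Add(17, Mul(32, -6256)), 2) = Pow(Add(17, -200192), 2) = Pow(-200175, 2) = 40070030625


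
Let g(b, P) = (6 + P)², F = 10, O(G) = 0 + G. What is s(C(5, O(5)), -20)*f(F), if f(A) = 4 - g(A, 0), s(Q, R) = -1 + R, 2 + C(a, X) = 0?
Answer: 672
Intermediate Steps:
O(G) = G
C(a, X) = -2 (C(a, X) = -2 + 0 = -2)
f(A) = -32 (f(A) = 4 - (6 + 0)² = 4 - 1*6² = 4 - 1*36 = 4 - 36 = -32)
s(C(5, O(5)), -20)*f(F) = (-1 - 20)*(-32) = -21*(-32) = 672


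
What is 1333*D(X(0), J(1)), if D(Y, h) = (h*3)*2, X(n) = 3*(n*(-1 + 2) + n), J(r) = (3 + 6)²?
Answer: 647838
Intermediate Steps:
J(r) = 81 (J(r) = 9² = 81)
X(n) = 6*n (X(n) = 3*(n*1 + n) = 3*(n + n) = 3*(2*n) = 6*n)
D(Y, h) = 6*h (D(Y, h) = (3*h)*2 = 6*h)
1333*D(X(0), J(1)) = 1333*(6*81) = 1333*486 = 647838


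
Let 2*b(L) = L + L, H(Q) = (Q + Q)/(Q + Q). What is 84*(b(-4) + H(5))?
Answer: -252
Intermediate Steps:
H(Q) = 1 (H(Q) = (2*Q)/((2*Q)) = (2*Q)*(1/(2*Q)) = 1)
b(L) = L (b(L) = (L + L)/2 = (2*L)/2 = L)
84*(b(-4) + H(5)) = 84*(-4 + 1) = 84*(-3) = -252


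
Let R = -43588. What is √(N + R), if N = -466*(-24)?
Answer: 2*I*√8101 ≈ 180.01*I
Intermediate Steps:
N = 11184
√(N + R) = √(11184 - 43588) = √(-32404) = 2*I*√8101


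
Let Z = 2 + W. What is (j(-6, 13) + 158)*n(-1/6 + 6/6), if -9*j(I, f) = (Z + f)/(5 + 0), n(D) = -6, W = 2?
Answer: -14186/15 ≈ -945.73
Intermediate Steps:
Z = 4 (Z = 2 + 2 = 4)
j(I, f) = -4/45 - f/45 (j(I, f) = -(4 + f)/(9*(5 + 0)) = -(4 + f)/(9*5) = -(4/5 + f/5)/9 = -4/45 - f/45)
(j(-6, 13) + 158)*n(-1/6 + 6/6) = ((-4/45 - 1/45*13) + 158)*(-6) = ((-4/45 - 13/45) + 158)*(-6) = (-17/45 + 158)*(-6) = (7093/45)*(-6) = -14186/15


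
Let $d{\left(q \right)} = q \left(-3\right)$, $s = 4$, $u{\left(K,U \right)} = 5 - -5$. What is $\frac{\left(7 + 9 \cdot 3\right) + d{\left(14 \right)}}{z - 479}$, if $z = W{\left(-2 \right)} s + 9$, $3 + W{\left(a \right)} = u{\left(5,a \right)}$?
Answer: $\frac{4}{221} \approx 0.0181$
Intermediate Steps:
$u{\left(K,U \right)} = 10$ ($u{\left(K,U \right)} = 5 + 5 = 10$)
$W{\left(a \right)} = 7$ ($W{\left(a \right)} = -3 + 10 = 7$)
$z = 37$ ($z = 7 \cdot 4 + 9 = 28 + 9 = 37$)
$d{\left(q \right)} = - 3 q$
$\frac{\left(7 + 9 \cdot 3\right) + d{\left(14 \right)}}{z - 479} = \frac{\left(7 + 9 \cdot 3\right) - 42}{37 - 479} = \frac{\left(7 + 27\right) - 42}{-442} = \left(34 - 42\right) \left(- \frac{1}{442}\right) = \left(-8\right) \left(- \frac{1}{442}\right) = \frac{4}{221}$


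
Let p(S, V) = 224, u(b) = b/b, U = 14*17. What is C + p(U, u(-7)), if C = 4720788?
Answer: 4721012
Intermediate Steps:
U = 238
u(b) = 1
C + p(U, u(-7)) = 4720788 + 224 = 4721012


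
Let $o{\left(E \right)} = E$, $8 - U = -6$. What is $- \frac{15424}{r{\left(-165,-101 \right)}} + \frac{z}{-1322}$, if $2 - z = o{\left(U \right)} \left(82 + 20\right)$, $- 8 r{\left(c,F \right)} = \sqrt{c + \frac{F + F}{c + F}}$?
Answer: $\frac{713}{661} - \frac{61696 i \sqrt{726313}}{5461} \approx 1.0787 - 9628.2 i$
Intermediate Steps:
$U = 14$ ($U = 8 - -6 = 8 + 6 = 14$)
$r{\left(c,F \right)} = - \frac{\sqrt{c + \frac{2 F}{F + c}}}{8}$ ($r{\left(c,F \right)} = - \frac{\sqrt{c + \frac{F + F}{c + F}}}{8} = - \frac{\sqrt{c + \frac{2 F}{F + c}}}{8}$)
$z = -1426$ ($z = 2 - 14 \left(82 + 20\right) = 2 - 14 \cdot 102 = 2 - 1428 = -1426$)
$- \frac{15424}{r{\left(-165,-101 \right)}} + \frac{z}{-1322} = - \frac{15424}{\left(- \frac{1}{8}\right) \sqrt{\frac{2 \left(-101\right) - 165 \left(-101 - 165\right)}{-101 - 165}}} - \frac{1426}{-1322} = - \frac{15424}{\left(- \frac{1}{8}\right) \sqrt{\frac{-202 - -43890}{-266}}} - - \frac{713}{661} = - \frac{15424}{\left(- \frac{1}{8}\right) \sqrt{- \frac{-202 + 43890}{266}}} + \frac{713}{661} = - \frac{15424}{\left(- \frac{1}{8}\right) \sqrt{\left(- \frac{1}{266}\right) 43688}} + \frac{713}{661} = - \frac{15424}{\left(- \frac{1}{8}\right) \sqrt{- \frac{21844}{133}}} + \frac{713}{661} = - \frac{15424}{\left(- \frac{1}{8}\right) \frac{2 i \sqrt{726313}}{133}} + \frac{713}{661} = - \frac{15424}{\left(- \frac{1}{532}\right) i \sqrt{726313}} + \frac{713}{661} = - 15424 \frac{4 i \sqrt{726313}}{5461} + \frac{713}{661} = - \frac{61696 i \sqrt{726313}}{5461} + \frac{713}{661} = \frac{713}{661} - \frac{61696 i \sqrt{726313}}{5461}$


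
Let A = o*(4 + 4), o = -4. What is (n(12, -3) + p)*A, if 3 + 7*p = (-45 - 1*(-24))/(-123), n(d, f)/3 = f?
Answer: 86368/287 ≈ 300.93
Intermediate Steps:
n(d, f) = 3*f
p = -116/287 (p = -3/7 + ((-45 - 1*(-24))/(-123))/7 = -3/7 + ((-45 + 24)*(-1/123))/7 = -3/7 + (-21*(-1/123))/7 = -3/7 + (⅐)*(7/41) = -3/7 + 1/41 = -116/287 ≈ -0.40418)
A = -32 (A = -4*(4 + 4) = -4*8 = -32)
(n(12, -3) + p)*A = (3*(-3) - 116/287)*(-32) = (-9 - 116/287)*(-32) = -2699/287*(-32) = 86368/287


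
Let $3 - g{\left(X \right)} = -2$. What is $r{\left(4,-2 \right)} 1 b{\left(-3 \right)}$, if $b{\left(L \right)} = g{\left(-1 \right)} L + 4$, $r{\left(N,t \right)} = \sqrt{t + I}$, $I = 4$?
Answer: $- 11 \sqrt{2} \approx -15.556$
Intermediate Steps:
$g{\left(X \right)} = 5$ ($g{\left(X \right)} = 3 - -2 = 3 + 2 = 5$)
$r{\left(N,t \right)} = \sqrt{4 + t}$ ($r{\left(N,t \right)} = \sqrt{t + 4} = \sqrt{4 + t}$)
$b{\left(L \right)} = 4 + 5 L$ ($b{\left(L \right)} = 5 L + 4 = 4 + 5 L$)
$r{\left(4,-2 \right)} 1 b{\left(-3 \right)} = \sqrt{4 - 2} \cdot 1 \left(4 + 5 \left(-3\right)\right) = \sqrt{2} \cdot 1 \left(4 - 15\right) = \sqrt{2} \left(-11\right) = - 11 \sqrt{2}$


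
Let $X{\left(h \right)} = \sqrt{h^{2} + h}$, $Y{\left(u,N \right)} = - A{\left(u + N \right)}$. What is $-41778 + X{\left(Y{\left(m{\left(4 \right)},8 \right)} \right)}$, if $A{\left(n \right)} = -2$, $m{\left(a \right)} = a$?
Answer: $-41778 + \sqrt{6} \approx -41776.0$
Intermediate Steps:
$Y{\left(u,N \right)} = 2$ ($Y{\left(u,N \right)} = \left(-1\right) \left(-2\right) = 2$)
$X{\left(h \right)} = \sqrt{h + h^{2}}$
$-41778 + X{\left(Y{\left(m{\left(4 \right)},8 \right)} \right)} = -41778 + \sqrt{2 \left(1 + 2\right)} = -41778 + \sqrt{2 \cdot 3} = -41778 + \sqrt{6}$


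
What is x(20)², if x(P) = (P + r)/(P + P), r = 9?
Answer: 841/1600 ≈ 0.52563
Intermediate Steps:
x(P) = (9 + P)/(2*P) (x(P) = (P + 9)/(P + P) = (9 + P)/((2*P)) = (9 + P)*(1/(2*P)) = (9 + P)/(2*P))
x(20)² = ((½)*(9 + 20)/20)² = ((½)*(1/20)*29)² = (29/40)² = 841/1600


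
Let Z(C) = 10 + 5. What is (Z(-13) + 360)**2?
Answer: 140625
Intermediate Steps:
Z(C) = 15
(Z(-13) + 360)**2 = (15 + 360)**2 = 375**2 = 140625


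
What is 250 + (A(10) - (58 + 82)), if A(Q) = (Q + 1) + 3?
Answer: 124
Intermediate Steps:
A(Q) = 4 + Q (A(Q) = (1 + Q) + 3 = 4 + Q)
250 + (A(10) - (58 + 82)) = 250 + ((4 + 10) - (58 + 82)) = 250 + (14 - 1*140) = 250 + (14 - 140) = 250 - 126 = 124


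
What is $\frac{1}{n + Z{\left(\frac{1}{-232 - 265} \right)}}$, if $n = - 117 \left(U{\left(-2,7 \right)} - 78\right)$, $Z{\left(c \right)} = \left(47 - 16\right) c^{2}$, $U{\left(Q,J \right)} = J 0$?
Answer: $\frac{247009}{2254204165} \approx 0.00010958$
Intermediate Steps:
$U{\left(Q,J \right)} = 0$
$Z{\left(c \right)} = 31 c^{2}$
$n = 9126$ ($n = - 117 \left(0 - 78\right) = \left(-117\right) \left(-78\right) = 9126$)
$\frac{1}{n + Z{\left(\frac{1}{-232 - 265} \right)}} = \frac{1}{9126 + 31 \left(\frac{1}{-232 - 265}\right)^{2}} = \frac{1}{9126 + 31 \left(\frac{1}{-497}\right)^{2}} = \frac{1}{9126 + 31 \left(- \frac{1}{497}\right)^{2}} = \frac{1}{9126 + 31 \cdot \frac{1}{247009}} = \frac{1}{9126 + \frac{31}{247009}} = \frac{1}{\frac{2254204165}{247009}} = \frac{247009}{2254204165}$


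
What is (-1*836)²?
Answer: 698896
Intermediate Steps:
(-1*836)² = (-836)² = 698896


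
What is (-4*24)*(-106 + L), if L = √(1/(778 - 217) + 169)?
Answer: 10176 - 32*√53188410/187 ≈ 8928.0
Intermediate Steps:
L = √53188410/561 (L = √(1/561 + 169) = √(94810/561) = √53188410/561 ≈ 13.000)
(-4*24)*(-106 + L) = (-4*24)*(-106 + √53188410/561) = -96*(-106 + √53188410/561) = 10176 - 32*√53188410/187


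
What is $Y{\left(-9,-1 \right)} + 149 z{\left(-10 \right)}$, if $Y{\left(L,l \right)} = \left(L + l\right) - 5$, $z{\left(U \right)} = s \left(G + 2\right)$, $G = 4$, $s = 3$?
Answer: $2667$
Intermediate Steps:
$z{\left(U \right)} = 18$ ($z{\left(U \right)} = 3 \left(4 + 2\right) = 3 \cdot 6 = 18$)
$Y{\left(L,l \right)} = -5 + L + l$
$Y{\left(-9,-1 \right)} + 149 z{\left(-10 \right)} = \left(-5 - 9 - 1\right) + 149 \cdot 18 = -15 + 2682 = 2667$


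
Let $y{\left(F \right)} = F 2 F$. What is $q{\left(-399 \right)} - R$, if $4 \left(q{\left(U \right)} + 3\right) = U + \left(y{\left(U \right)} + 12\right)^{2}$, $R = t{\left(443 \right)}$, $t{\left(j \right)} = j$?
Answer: $\frac{101387473213}{4} \approx 2.5347 \cdot 10^{10}$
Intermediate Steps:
$R = 443$
$y{\left(F \right)} = 2 F^{2}$ ($y{\left(F \right)} = 2 F F = 2 F^{2}$)
$q{\left(U \right)} = -3 + \frac{U}{4} + \frac{\left(12 + 2 U^{2}\right)^{2}}{4}$ ($q{\left(U \right)} = -3 + \frac{U + \left(2 U^{2} + 12\right)^{2}}{4} = -3 + \frac{U + \left(12 + 2 U^{2}\right)^{2}}{4} = -3 + \left(\frac{U}{4} + \frac{\left(12 + 2 U^{2}\right)^{2}}{4}\right) = -3 + \frac{U}{4} + \frac{\left(12 + 2 U^{2}\right)^{2}}{4}$)
$q{\left(-399 \right)} - R = \left(-3 + \left(6 + \left(-399\right)^{2}\right)^{2} + \frac{1}{4} \left(-399\right)\right) - 443 = \left(-3 + \left(6 + 159201\right)^{2} - \frac{399}{4}\right) - 443 = \left(-3 + 159207^{2} - \frac{399}{4}\right) - 443 = \left(-3 + 25346868849 - \frac{399}{4}\right) - 443 = \frac{101387474985}{4} - 443 = \frac{101387473213}{4}$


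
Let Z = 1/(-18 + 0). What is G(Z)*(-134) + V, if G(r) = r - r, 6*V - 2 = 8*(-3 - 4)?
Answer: -9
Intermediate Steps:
V = -9 (V = ⅓ + (8*(-3 - 4))/6 = ⅓ + (8*(-7))/6 = ⅓ + (⅙)*(-56) = ⅓ - 28/3 = -9)
Z = -1/18 (Z = 1/(-18) = -1/18 ≈ -0.055556)
G(r) = 0
G(Z)*(-134) + V = 0*(-134) - 9 = 0 - 9 = -9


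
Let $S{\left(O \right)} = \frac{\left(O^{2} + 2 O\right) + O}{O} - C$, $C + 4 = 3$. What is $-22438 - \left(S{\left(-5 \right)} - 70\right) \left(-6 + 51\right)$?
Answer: $-19243$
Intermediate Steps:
$C = -1$ ($C = -4 + 3 = -1$)
$S{\left(O \right)} = 1 + \frac{O^{2} + 3 O}{O}$ ($S{\left(O \right)} = \frac{\left(O^{2} + 2 O\right) + O}{O} - -1 = \frac{O^{2} + 3 O}{O} + 1 = 1 + \frac{O^{2} + 3 O}{O}$)
$-22438 - \left(S{\left(-5 \right)} - 70\right) \left(-6 + 51\right) = -22438 - \left(\left(4 - 5\right) - 70\right) \left(-6 + 51\right) = -22438 - \left(-1 - 70\right) 45 = -22438 - \left(-71\right) 45 = -22438 - -3195 = -22438 + 3195 = -19243$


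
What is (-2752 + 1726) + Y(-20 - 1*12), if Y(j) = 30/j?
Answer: -16431/16 ≈ -1026.9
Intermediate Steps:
(-2752 + 1726) + Y(-20 - 1*12) = (-2752 + 1726) + 30/(-20 - 1*12) = -1026 + 30/(-20 - 12) = -1026 + 30/(-32) = -1026 + 30*(-1/32) = -1026 - 15/16 = -16431/16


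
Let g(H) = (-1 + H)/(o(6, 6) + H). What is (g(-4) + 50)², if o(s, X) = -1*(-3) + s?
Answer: 2401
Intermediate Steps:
o(s, X) = 3 + s
g(H) = (-1 + H)/(9 + H) (g(H) = (-1 + H)/((3 + 6) + H) = (-1 + H)/(9 + H))
(g(-4) + 50)² = ((-1 - 4)/(9 - 4) + 50)² = (-5/5 + 50)² = ((⅕)*(-5) + 50)² = (-1 + 50)² = 49² = 2401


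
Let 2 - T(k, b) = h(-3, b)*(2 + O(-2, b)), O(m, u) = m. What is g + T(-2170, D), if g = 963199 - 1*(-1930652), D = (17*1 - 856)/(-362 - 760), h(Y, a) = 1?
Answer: 2893853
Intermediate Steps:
D = 839/1122 (D = (17 - 856)/(-1122) = -839*(-1/1122) = 839/1122 ≈ 0.74777)
g = 2893851 (g = 963199 + 1930652 = 2893851)
T(k, b) = 2 (T(k, b) = 2 - (2 - 2) = 2 - 0 = 2 - 1*0 = 2 + 0 = 2)
g + T(-2170, D) = 2893851 + 2 = 2893853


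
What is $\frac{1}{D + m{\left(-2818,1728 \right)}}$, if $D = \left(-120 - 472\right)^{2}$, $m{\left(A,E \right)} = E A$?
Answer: $- \frac{1}{4519040} \approx -2.2129 \cdot 10^{-7}$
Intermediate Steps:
$m{\left(A,E \right)} = A E$
$D = 350464$ ($D = \left(-592\right)^{2} = 350464$)
$\frac{1}{D + m{\left(-2818,1728 \right)}} = \frac{1}{350464 - 4869504} = \frac{1}{-4519040} = - \frac{1}{4519040}$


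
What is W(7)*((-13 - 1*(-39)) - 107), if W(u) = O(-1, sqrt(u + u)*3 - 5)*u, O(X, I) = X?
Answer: 567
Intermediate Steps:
W(u) = -u
W(7)*((-13 - 1*(-39)) - 107) = (-1*7)*((-13 - 1*(-39)) - 107) = -7*((-13 + 39) - 107) = -7*(26 - 107) = -7*(-81) = 567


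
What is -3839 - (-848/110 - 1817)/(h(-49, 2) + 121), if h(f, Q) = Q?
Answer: -8623492/2255 ≈ -3824.2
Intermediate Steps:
-3839 - (-848/110 - 1817)/(h(-49, 2) + 121) = -3839 - (-848/110 - 1817)/(2 + 121) = -3839 - (-848*1/110 - 1817)/123 = -3839 - (-424/55 - 1817)/123 = -3839 - (-100359)/(55*123) = -3839 - 1*(-33453/2255) = -3839 + 33453/2255 = -8623492/2255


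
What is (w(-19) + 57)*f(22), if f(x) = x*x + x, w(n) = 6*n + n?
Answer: -38456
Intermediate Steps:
w(n) = 7*n
f(x) = x + x² (f(x) = x² + x = x + x²)
(w(-19) + 57)*f(22) = (7*(-19) + 57)*(22*(1 + 22)) = (-133 + 57)*(22*23) = -76*506 = -38456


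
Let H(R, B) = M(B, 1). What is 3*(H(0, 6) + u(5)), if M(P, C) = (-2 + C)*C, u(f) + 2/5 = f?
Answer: 54/5 ≈ 10.800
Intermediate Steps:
u(f) = -⅖ + f
M(P, C) = C*(-2 + C)
H(R, B) = -1 (H(R, B) = 1*(-2 + 1) = 1*(-1) = -1)
3*(H(0, 6) + u(5)) = 3*(-1 + (-⅖ + 5)) = 3*(-1 + 23/5) = 3*(18/5) = 54/5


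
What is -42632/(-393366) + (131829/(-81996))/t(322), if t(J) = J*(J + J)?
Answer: 120805802022547/1114756401722208 ≈ 0.10837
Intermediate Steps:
t(J) = 2*J**2 (t(J) = J*(2*J) = 2*J**2)
-42632/(-393366) + (131829/(-81996))/t(322) = -42632/(-393366) + (131829/(-81996))/((2*322**2)) = -42632*(-1/393366) + (131829*(-1/81996))/((2*103684)) = 21316/196683 - 43943/27332/207368 = 21316/196683 - 43943/27332*1/207368 = 21316/196683 - 43943/5667782176 = 120805802022547/1114756401722208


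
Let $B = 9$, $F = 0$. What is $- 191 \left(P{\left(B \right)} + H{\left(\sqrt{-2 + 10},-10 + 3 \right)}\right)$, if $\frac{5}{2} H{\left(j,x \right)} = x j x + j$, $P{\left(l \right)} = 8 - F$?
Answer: $-1528 - 7640 \sqrt{2} \approx -12333.0$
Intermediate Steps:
$P{\left(l \right)} = 8$ ($P{\left(l \right)} = 8 - 0 = 8 + 0 = 8$)
$H{\left(j,x \right)} = \frac{2 j}{5} + \frac{2 j x^{2}}{5}$ ($H{\left(j,x \right)} = \frac{2 \left(x j x + j\right)}{5} = \frac{2 \left(j x x + j\right)}{5} = \frac{2 \left(j x^{2} + j\right)}{5} = \frac{2 \left(j + j x^{2}\right)}{5} = \frac{2 j}{5} + \frac{2 j x^{2}}{5}$)
$- 191 \left(P{\left(B \right)} + H{\left(\sqrt{-2 + 10},-10 + 3 \right)}\right) = - 191 \left(8 + \frac{2 \sqrt{-2 + 10} \left(1 + \left(-10 + 3\right)^{2}\right)}{5}\right) = - 191 \left(8 + \frac{2 \sqrt{8} \left(1 + \left(-7\right)^{2}\right)}{5}\right) = - 191 \left(8 + \frac{2 \cdot 2 \sqrt{2} \left(1 + 49\right)}{5}\right) = - 191 \left(8 + \frac{2}{5} \cdot 2 \sqrt{2} \cdot 50\right) = - 191 \left(8 + 40 \sqrt{2}\right) = -1528 - 7640 \sqrt{2}$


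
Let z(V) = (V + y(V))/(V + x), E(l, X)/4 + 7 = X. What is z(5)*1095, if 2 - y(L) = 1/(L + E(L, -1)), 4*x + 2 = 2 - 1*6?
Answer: 138700/63 ≈ 2201.6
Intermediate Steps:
E(l, X) = -28 + 4*X
x = -3/2 (x = -½ + (2 - 1*6)/4 = -½ + (2 - 6)/4 = -½ + (¼)*(-4) = -½ - 1 = -3/2 ≈ -1.5000)
y(L) = 2 - 1/(-32 + L) (y(L) = 2 - 1/(L + (-28 + 4*(-1))) = 2 - 1/(L + (-28 - 4)) = 2 - 1/(L - 32) = 2 - 1/(-32 + L))
z(V) = (V + (-65 + 2*V)/(-32 + V))/(-3/2 + V) (z(V) = (V + (-65 + 2*V)/(-32 + V))/(V - 3/2) = (V + (-65 + 2*V)/(-32 + V))/(-3/2 + V))
z(5)*1095 = (2*(-65 + 2*5 + 5*(-32 + 5))/((-32 + 5)*(-3 + 2*5)))*1095 = (2*(-65 + 10 + 5*(-27))/(-27*(-3 + 10)))*1095 = (2*(-1/27)*(-65 + 10 - 135)/7)*1095 = (2*(-1/27)*(⅐)*(-190))*1095 = (380/189)*1095 = 138700/63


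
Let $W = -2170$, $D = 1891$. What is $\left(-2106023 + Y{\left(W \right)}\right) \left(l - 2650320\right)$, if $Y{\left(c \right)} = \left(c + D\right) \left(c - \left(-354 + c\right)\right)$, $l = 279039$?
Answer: $5228174264709$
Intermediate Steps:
$Y{\left(c \right)} = 669414 + 354 c$ ($Y{\left(c \right)} = \left(c + 1891\right) \left(c - \left(-354 + c\right)\right) = \left(1891 + c\right) 354 = 669414 + 354 c$)
$\left(-2106023 + Y{\left(W \right)}\right) \left(l - 2650320\right) = \left(-2106023 + \left(669414 + 354 \left(-2170\right)\right)\right) \left(279039 - 2650320\right) = \left(-2106023 + \left(669414 - 768180\right)\right) \left(-2371281\right) = \left(-2106023 - 98766\right) \left(-2371281\right) = \left(-2204789\right) \left(-2371281\right) = 5228174264709$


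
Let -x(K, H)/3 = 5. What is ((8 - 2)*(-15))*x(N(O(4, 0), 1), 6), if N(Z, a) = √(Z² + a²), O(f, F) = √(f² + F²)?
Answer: 1350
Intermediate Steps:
O(f, F) = √(F² + f²)
x(K, H) = -15 (x(K, H) = -3*5 = -15)
((8 - 2)*(-15))*x(N(O(4, 0), 1), 6) = ((8 - 2)*(-15))*(-15) = (6*(-15))*(-15) = -90*(-15) = 1350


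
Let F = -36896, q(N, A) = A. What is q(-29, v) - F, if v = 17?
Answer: 36913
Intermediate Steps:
q(-29, v) - F = 17 - 1*(-36896) = 17 + 36896 = 36913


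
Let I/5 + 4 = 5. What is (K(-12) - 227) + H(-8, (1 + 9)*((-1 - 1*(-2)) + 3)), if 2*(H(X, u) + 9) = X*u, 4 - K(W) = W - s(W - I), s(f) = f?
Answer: -397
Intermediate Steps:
I = 5 (I = -20 + 5*5 = -20 + 25 = 5)
K(W) = -1 (K(W) = 4 - (W - (W - 1*5)) = 4 - (W - (W - 5)) = 4 - (W - (-5 + W)) = 4 - (W + (5 - W)) = 4 - 1*5 = 4 - 5 = -1)
H(X, u) = -9 + X*u/2 (H(X, u) = -9 + (X*u)/2 = -9 + X*u/2)
(K(-12) - 227) + H(-8, (1 + 9)*((-1 - 1*(-2)) + 3)) = (-1 - 227) + (-9 + (½)*(-8)*((1 + 9)*((-1 - 1*(-2)) + 3))) = -228 + (-9 + (½)*(-8)*(10*((-1 + 2) + 3))) = -228 + (-9 + (½)*(-8)*(10*(1 + 3))) = -228 + (-9 + (½)*(-8)*(10*4)) = -228 + (-9 + (½)*(-8)*40) = -228 + (-9 - 160) = -228 - 169 = -397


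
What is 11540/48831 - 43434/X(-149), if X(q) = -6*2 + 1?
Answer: 2121052594/537141 ≈ 3948.8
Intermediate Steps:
X(q) = -11 (X(q) = -12 + 1 = -11)
11540/48831 - 43434/X(-149) = 11540/48831 - 43434/(-11) = 11540*(1/48831) - 43434*(-1/11) = 11540/48831 + 43434/11 = 2121052594/537141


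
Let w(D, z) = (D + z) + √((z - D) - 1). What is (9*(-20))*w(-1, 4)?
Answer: -900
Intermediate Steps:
w(D, z) = D + z + √(-1 + z - D) (w(D, z) = (D + z) + √(-1 + z - D) = D + z + √(-1 + z - D))
(9*(-20))*w(-1, 4) = (9*(-20))*(-1 + 4 + √(-1 + 4 - 1*(-1))) = -180*(-1 + 4 + √(-1 + 4 + 1)) = -180*(-1 + 4 + √4) = -180*(-1 + 4 + 2) = -180*5 = -900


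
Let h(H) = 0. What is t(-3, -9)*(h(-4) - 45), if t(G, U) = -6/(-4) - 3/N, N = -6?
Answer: -90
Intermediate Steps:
t(G, U) = 2 (t(G, U) = -6/(-4) - 3/(-6) = -6*(-¼) - 3*(-⅙) = 3/2 + ½ = 2)
t(-3, -9)*(h(-4) - 45) = 2*(0 - 45) = 2*(-45) = -90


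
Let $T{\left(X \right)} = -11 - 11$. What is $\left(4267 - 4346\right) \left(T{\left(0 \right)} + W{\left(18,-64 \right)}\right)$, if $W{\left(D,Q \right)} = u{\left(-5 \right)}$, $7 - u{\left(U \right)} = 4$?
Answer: $1501$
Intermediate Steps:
$u{\left(U \right)} = 3$ ($u{\left(U \right)} = 7 - 4 = 3$)
$W{\left(D,Q \right)} = 3$
$T{\left(X \right)} = -22$ ($T{\left(X \right)} = -11 - 11 = -22$)
$\left(4267 - 4346\right) \left(T{\left(0 \right)} + W{\left(18,-64 \right)}\right) = \left(4267 - 4346\right) \left(-22 + 3\right) = \left(-79\right) \left(-19\right) = 1501$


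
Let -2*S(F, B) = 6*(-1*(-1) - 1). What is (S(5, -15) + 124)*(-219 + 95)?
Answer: -15376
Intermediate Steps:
S(F, B) = 0 (S(F, B) = -3*(-1*(-1) - 1) = -3*(1 - 1) = -3*0 = -1/2*0 = 0)
(S(5, -15) + 124)*(-219 + 95) = (0 + 124)*(-219 + 95) = 124*(-124) = -15376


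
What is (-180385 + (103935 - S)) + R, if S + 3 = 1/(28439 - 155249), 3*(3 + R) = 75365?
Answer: -6508945949/126810 ≈ -51328.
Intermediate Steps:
R = 75356/3 (R = -3 + (1/3)*75365 = -3 + 75365/3 = 75356/3 ≈ 25119.)
S = -380431/126810 (S = -3 + 1/(28439 - 155249) = -3 + 1/(-126810) = -3 - 1/126810 = -380431/126810 ≈ -3.0000)
(-180385 + (103935 - S)) + R = (-180385 + (103935 - 1*(-380431/126810))) + 75356/3 = (-180385 + (103935 + 380431/126810)) + 75356/3 = (-180385 + 13180377781/126810) + 75356/3 = -9694244069/126810 + 75356/3 = -6508945949/126810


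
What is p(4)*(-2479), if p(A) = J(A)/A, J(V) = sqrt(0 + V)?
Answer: -2479/2 ≈ -1239.5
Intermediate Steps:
J(V) = sqrt(V)
p(A) = 1/sqrt(A) (p(A) = sqrt(A)/A = 1/sqrt(A))
p(4)*(-2479) = -2479/sqrt(4) = (1/2)*(-2479) = -2479/2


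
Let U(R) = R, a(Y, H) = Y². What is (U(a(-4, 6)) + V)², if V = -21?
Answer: 25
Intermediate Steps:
(U(a(-4, 6)) + V)² = ((-4)² - 21)² = (16 - 21)² = (-5)² = 25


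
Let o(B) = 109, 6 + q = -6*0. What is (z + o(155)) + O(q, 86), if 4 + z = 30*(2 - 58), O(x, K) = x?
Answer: -1581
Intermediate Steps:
q = -6 (q = -6 - 6*0 = -6 + 0 = -6)
z = -1684 (z = -4 + 30*(2 - 58) = -4 + 30*(-56) = -4 - 1680 = -1684)
(z + o(155)) + O(q, 86) = (-1684 + 109) - 6 = -1575 - 6 = -1581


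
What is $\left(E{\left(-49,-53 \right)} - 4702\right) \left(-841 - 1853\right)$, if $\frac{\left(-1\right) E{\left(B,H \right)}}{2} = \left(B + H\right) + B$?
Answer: $11853600$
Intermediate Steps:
$E{\left(B,H \right)} = - 4 B - 2 H$ ($E{\left(B,H \right)} = - 2 \left(\left(B + H\right) + B\right) = - 2 \left(H + 2 B\right) = - 4 B - 2 H$)
$\left(E{\left(-49,-53 \right)} - 4702\right) \left(-841 - 1853\right) = \left(\left(\left(-4\right) \left(-49\right) - -106\right) - 4702\right) \left(-841 - 1853\right) = \left(\left(196 + 106\right) - 4702\right) \left(-2694\right) = \left(302 - 4702\right) \left(-2694\right) = \left(-4400\right) \left(-2694\right) = 11853600$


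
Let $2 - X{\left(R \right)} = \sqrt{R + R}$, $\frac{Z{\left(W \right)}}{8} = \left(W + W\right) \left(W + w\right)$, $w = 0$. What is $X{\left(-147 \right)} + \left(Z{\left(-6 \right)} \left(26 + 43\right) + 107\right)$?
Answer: $39853 - 7 i \sqrt{6} \approx 39853.0 - 17.146 i$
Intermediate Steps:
$Z{\left(W \right)} = 16 W^{2}$ ($Z{\left(W \right)} = 8 \left(W + W\right) \left(W + 0\right) = 8 \cdot 2 W W = 8 \cdot 2 W^{2} = 16 W^{2}$)
$X{\left(R \right)} = 2 - \sqrt{2} \sqrt{R}$ ($X{\left(R \right)} = 2 - \sqrt{R + R} = 2 - \sqrt{2 R} = 2 - \sqrt{2} \sqrt{R}$)
$X{\left(-147 \right)} + \left(Z{\left(-6 \right)} \left(26 + 43\right) + 107\right) = \left(2 - \sqrt{2} \sqrt{-147}\right) + \left(16 \left(-6\right)^{2} \left(26 + 43\right) + 107\right) = \left(2 - \sqrt{2} \cdot 7 i \sqrt{3}\right) + \left(16 \cdot 36 \cdot 69 + 107\right) = \left(2 - 7 i \sqrt{6}\right) + \left(576 \cdot 69 + 107\right) = \left(2 - 7 i \sqrt{6}\right) + \left(39744 + 107\right) = \left(2 - 7 i \sqrt{6}\right) + 39851 = 39853 - 7 i \sqrt{6}$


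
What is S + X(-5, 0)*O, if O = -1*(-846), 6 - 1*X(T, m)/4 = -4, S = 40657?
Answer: 74497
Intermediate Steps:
X(T, m) = 40 (X(T, m) = 24 - 4*(-4) = 24 + 16 = 40)
O = 846
S + X(-5, 0)*O = 40657 + 40*846 = 40657 + 33840 = 74497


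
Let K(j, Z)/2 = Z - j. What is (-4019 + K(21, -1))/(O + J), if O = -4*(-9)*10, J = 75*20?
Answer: -4063/1860 ≈ -2.1844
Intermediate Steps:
J = 1500
K(j, Z) = -2*j + 2*Z (K(j, Z) = 2*(Z - j) = -2*j + 2*Z)
O = 360 (O = 36*10 = 360)
(-4019 + K(21, -1))/(O + J) = (-4019 + (-2*21 + 2*(-1)))/(360 + 1500) = (-4019 + (-42 - 2))/1860 = (-4019 - 44)*(1/1860) = -4063*1/1860 = -4063/1860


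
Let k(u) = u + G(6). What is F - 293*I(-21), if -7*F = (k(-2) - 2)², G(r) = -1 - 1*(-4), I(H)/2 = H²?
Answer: -1808983/7 ≈ -2.5843e+5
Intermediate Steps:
I(H) = 2*H²
G(r) = 3 (G(r) = -1 + 4 = 3)
k(u) = 3 + u (k(u) = u + 3 = 3 + u)
F = -⅐ (F = -((3 - 2) - 2)²/7 = -(1 - 2)²/7 = -⅐*(-1)² = -⅐*1 = -⅐ ≈ -0.14286)
F - 293*I(-21) = -⅐ - 586*(-21)² = -⅐ - 586*441 = -⅐ - 293*882 = -⅐ - 258426 = -1808983/7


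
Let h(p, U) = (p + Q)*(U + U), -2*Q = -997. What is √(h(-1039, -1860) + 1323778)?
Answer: √3334438 ≈ 1826.0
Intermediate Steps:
Q = 997/2 (Q = -½*(-997) = 997/2 ≈ 498.50)
h(p, U) = 2*U*(997/2 + p) (h(p, U) = (p + 997/2)*(U + U) = (997/2 + p)*(2*U) = 2*U*(997/2 + p))
√(h(-1039, -1860) + 1323778) = √(-1860*(997 + 2*(-1039)) + 1323778) = √(-1860*(997 - 2078) + 1323778) = √(-1860*(-1081) + 1323778) = √(2010660 + 1323778) = √3334438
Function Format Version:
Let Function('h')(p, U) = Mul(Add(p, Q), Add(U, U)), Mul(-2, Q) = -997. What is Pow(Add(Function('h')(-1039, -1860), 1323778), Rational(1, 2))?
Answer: Pow(3334438, Rational(1, 2)) ≈ 1826.0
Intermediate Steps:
Q = Rational(997, 2) (Q = Mul(Rational(-1, 2), -997) = Rational(997, 2) ≈ 498.50)
Function('h')(p, U) = Mul(2, U, Add(Rational(997, 2), p)) (Function('h')(p, U) = Mul(Add(p, Rational(997, 2)), Add(U, U)) = Mul(Add(Rational(997, 2), p), Mul(2, U)) = Mul(2, U, Add(Rational(997, 2), p)))
Pow(Add(Function('h')(-1039, -1860), 1323778), Rational(1, 2)) = Pow(Add(Mul(-1860, Add(997, Mul(2, -1039))), 1323778), Rational(1, 2)) = Pow(Add(Mul(-1860, Add(997, -2078)), 1323778), Rational(1, 2)) = Pow(Add(Mul(-1860, -1081), 1323778), Rational(1, 2)) = Pow(Add(2010660, 1323778), Rational(1, 2)) = Pow(3334438, Rational(1, 2))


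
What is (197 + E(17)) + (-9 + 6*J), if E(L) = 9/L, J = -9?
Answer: 2287/17 ≈ 134.53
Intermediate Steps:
(197 + E(17)) + (-9 + 6*J) = (197 + 9/17) + (-9 + 6*(-9)) = (197 + 9*(1/17)) + (-9 - 54) = (197 + 9/17) - 63 = 3358/17 - 63 = 2287/17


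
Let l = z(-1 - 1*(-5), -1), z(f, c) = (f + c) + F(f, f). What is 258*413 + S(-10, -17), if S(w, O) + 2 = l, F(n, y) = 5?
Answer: 106560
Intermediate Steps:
z(f, c) = 5 + c + f (z(f, c) = (f + c) + 5 = (c + f) + 5 = 5 + c + f)
l = 8 (l = 5 - 1 + (-1 - 1*(-5)) = 5 - 1 + (-1 + 5) = 5 - 1 + 4 = 8)
S(w, O) = 6 (S(w, O) = -2 + 8 = 6)
258*413 + S(-10, -17) = 258*413 + 6 = 106554 + 6 = 106560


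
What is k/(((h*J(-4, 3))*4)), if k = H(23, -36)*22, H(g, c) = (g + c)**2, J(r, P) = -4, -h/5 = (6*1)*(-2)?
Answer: -1859/480 ≈ -3.8729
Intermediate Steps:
h = 60 (h = -5*6*1*(-2) = -30*(-2) = -5*(-12) = 60)
H(g, c) = (c + g)**2
k = 3718 (k = (-36 + 23)**2*22 = (-13)**2*22 = 169*22 = 3718)
k/(((h*J(-4, 3))*4)) = 3718/(((60*(-4))*4)) = 3718/((-240*4)) = 3718/(-960) = 3718*(-1/960) = -1859/480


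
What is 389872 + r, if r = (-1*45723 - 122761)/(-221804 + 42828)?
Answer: 17444474889/44744 ≈ 3.8987e+5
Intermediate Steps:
r = 42121/44744 (r = (-45723 - 122761)/(-178976) = -168484*(-1/178976) = 42121/44744 ≈ 0.94138)
389872 + r = 389872 + 42121/44744 = 17444474889/44744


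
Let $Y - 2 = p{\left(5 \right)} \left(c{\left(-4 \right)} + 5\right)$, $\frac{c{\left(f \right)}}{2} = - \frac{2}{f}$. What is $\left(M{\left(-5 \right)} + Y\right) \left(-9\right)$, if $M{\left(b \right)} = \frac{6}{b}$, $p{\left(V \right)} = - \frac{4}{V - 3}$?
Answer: $\frac{504}{5} \approx 100.8$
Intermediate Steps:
$c{\left(f \right)} = - \frac{4}{f}$ ($c{\left(f \right)} = 2 \left(- \frac{2}{f}\right) = - \frac{4}{f}$)
$p{\left(V \right)} = - \frac{4}{-3 + V}$
$Y = -10$ ($Y = 2 + - \frac{4}{-3 + 5} \left(- \frac{4}{-4} + 5\right) = 2 + - \frac{4}{2} \left(\left(-4\right) \left(- \frac{1}{4}\right) + 5\right) = 2 + \left(-4\right) \frac{1}{2} \left(1 + 5\right) = 2 - 12 = -10$)
$\left(M{\left(-5 \right)} + Y\right) \left(-9\right) = \left(\frac{6}{-5} - 10\right) \left(-9\right) = \left(6 \left(- \frac{1}{5}\right) - 10\right) \left(-9\right) = \left(- \frac{6}{5} - 10\right) \left(-9\right) = \left(- \frac{56}{5}\right) \left(-9\right) = \frac{504}{5}$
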